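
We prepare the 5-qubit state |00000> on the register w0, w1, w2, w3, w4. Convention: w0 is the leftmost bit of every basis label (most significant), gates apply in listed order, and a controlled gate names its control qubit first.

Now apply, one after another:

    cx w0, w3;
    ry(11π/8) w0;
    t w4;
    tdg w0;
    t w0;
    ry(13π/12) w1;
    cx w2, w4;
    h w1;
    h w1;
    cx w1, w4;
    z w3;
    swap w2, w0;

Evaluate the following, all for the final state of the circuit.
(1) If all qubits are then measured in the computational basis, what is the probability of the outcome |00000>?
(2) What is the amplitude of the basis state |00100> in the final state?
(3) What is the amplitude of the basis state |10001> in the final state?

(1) Outcome |00000> occurs with probability -sqrt(3)*sqrt(1/2 - sqrt(2)/4)*sqrt(sqrt(2)/4 + 1/2)*cos(5*pi/16)**2/2 - sqrt(2)*cos(5*pi/16)**2/8 + cos(5*pi/16)**2/2. Key observation: steps 8-9 multiply out to the identity, so the circuit reduces to the remaining gates.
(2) The final state's coefficient on |00100> equals -sqrt(sqrt(2)/4 + 1/2)*sin(5*pi/16)/2 + sqrt(3)*sqrt(1/2 - sqrt(2)/4)*sin(5*pi/16)/2.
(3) The final state's coefficient on |10001> equals 0.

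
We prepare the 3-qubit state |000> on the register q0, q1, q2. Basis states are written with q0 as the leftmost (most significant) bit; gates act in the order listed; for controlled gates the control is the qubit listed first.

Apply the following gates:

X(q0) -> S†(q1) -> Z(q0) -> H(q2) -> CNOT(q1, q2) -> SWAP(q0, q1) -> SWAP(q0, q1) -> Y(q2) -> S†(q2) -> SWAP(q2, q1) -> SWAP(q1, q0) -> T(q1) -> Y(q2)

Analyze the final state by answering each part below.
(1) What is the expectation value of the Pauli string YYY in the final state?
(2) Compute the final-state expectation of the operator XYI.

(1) In the final state, YYY has expectation 0. Key observation: steps 6-7 multiply out to the identity, so the circuit reduces to the remaining gates.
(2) The expectation value of XYI is 0.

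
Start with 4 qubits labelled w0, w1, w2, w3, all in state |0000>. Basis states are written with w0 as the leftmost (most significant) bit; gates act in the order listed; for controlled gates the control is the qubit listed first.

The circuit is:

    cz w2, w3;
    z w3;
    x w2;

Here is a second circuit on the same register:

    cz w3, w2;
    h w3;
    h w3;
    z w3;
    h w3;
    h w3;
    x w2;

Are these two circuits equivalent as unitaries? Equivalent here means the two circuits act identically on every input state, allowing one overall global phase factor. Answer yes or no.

Yes — the two circuits implement the same unitary up to a global phase.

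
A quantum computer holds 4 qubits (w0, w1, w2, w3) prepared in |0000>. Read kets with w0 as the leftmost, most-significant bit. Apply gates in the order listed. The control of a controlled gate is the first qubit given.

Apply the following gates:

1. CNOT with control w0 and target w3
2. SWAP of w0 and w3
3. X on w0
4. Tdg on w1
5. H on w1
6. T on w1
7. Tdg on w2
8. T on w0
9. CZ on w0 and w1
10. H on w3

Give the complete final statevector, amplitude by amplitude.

The final amplitudes are exp(I*pi/4)/2 on |1000>, exp(I*pi/4)/2 on |1001>, -I/2 on |1100>, -I/2 on |1101>, and 0 on every other basis state.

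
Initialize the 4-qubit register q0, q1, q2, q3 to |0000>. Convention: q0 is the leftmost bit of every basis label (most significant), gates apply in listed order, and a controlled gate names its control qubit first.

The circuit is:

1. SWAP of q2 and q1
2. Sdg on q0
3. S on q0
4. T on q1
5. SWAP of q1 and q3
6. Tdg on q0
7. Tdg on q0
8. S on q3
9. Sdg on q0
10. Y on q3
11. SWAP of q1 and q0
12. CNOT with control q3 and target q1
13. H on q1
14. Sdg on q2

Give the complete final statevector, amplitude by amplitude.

After the circuit, the state carries amplitude sqrt(2)*I/2 on |0001>, -sqrt(2)*I/2 on |0101>, and 0 on every other basis state.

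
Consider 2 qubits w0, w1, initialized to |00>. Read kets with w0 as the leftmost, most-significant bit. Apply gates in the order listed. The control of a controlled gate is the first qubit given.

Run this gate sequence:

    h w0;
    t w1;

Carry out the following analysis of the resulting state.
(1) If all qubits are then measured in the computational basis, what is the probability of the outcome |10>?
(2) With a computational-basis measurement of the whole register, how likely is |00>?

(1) Outcome |10> occurs with probability 1/2.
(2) A full measurement returns |00> with probability 1/2.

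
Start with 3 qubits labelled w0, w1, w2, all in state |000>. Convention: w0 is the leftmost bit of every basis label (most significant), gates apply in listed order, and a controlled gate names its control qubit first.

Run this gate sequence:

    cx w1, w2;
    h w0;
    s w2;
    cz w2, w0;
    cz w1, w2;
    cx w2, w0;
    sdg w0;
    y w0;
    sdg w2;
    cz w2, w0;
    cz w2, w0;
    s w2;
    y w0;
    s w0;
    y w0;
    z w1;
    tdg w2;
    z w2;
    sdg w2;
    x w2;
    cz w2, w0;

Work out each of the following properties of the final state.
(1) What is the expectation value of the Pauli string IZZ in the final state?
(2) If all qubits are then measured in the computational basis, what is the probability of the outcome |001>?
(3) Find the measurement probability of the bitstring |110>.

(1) The observable IZZ averages to -1. Key observation: steps 7-14 multiply out to the identity, so the circuit reduces to the remaining gates.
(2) The probability of measuring |001> is 1/2.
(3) Outcome |110> occurs with probability 0.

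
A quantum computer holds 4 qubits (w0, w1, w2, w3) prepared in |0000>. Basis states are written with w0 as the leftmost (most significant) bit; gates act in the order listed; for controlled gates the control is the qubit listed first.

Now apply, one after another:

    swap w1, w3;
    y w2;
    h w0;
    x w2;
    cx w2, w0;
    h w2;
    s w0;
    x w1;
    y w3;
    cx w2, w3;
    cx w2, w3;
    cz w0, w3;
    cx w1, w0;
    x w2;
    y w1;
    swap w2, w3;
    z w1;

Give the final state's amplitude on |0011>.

The amplitude on |0011> is 1/2. Key observation: gates 10-11 undo each other exactly, leaving only the rest of the circuit to track.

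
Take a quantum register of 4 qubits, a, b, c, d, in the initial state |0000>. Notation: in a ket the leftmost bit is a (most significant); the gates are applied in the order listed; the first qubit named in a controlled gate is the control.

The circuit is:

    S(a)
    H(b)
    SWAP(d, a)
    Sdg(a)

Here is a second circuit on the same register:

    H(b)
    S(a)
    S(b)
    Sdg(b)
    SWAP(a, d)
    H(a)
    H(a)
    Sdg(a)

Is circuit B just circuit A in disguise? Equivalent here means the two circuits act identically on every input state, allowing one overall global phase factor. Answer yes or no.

Yes — the two circuits implement the same unitary up to a global phase.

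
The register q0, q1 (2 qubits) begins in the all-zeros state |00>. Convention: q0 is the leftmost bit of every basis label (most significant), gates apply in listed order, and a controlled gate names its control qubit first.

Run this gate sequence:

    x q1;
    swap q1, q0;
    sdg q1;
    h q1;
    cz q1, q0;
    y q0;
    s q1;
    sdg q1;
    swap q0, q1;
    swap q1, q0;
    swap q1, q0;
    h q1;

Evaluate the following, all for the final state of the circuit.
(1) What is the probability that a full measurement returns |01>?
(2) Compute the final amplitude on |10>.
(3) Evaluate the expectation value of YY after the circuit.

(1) A full measurement returns |01> with probability 1/4.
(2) The amplitude on |10> is I/2.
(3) In the final state, YY has expectation 0.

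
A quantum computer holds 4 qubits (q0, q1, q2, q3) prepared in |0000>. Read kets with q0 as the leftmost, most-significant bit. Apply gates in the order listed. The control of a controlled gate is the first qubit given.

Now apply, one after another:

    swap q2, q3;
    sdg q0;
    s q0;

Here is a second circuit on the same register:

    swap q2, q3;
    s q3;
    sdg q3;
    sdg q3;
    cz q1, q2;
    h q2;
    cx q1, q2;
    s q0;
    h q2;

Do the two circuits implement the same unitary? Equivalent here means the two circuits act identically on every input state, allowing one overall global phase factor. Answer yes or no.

No: there is an input state on which the two circuits produce genuinely different outputs (not merely differing by a phase).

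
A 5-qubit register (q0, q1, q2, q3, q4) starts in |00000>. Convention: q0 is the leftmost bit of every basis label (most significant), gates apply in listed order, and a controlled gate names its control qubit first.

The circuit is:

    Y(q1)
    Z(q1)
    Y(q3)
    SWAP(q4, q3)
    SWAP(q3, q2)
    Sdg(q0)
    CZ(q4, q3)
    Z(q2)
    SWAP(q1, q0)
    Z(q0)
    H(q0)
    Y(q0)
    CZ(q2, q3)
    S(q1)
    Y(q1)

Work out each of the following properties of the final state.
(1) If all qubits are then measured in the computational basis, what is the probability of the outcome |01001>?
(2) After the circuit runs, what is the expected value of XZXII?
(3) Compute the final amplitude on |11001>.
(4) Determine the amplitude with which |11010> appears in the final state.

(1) Outcome |01001> occurs with probability 1/2.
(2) In the final state, XZXII has expectation 0.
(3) |11001> carries amplitude sqrt(2)/2 in the final state.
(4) The amplitude on |11010> is 0.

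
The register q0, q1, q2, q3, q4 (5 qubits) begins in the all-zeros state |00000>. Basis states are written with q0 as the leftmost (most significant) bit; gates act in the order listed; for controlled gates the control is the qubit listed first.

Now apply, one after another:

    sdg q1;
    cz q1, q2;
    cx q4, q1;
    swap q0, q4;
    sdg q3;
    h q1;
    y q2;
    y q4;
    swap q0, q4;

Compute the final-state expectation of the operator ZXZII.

In the final state, ZXZII has expectation 1.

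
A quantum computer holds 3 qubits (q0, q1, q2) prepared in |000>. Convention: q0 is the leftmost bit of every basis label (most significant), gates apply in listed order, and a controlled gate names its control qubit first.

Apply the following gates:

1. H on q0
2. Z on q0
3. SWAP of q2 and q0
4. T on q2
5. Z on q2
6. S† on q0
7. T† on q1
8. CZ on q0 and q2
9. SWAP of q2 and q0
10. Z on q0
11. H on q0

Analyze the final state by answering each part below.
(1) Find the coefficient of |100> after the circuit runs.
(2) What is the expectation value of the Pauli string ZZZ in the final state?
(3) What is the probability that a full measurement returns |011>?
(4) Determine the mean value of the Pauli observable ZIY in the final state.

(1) The final state's coefficient on |100> equals 1/2 + exp(I*pi/4)/2.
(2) In the final state, ZZZ has expectation -sqrt(2)/2.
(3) A full measurement returns |011> with probability 0.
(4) In the final state, ZIY has expectation 0.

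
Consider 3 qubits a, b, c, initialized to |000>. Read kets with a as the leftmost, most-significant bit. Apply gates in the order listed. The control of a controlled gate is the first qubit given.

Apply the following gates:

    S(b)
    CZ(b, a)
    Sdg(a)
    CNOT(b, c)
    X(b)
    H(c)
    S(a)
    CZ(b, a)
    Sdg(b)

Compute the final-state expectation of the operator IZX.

The expectation value of IZX is -1.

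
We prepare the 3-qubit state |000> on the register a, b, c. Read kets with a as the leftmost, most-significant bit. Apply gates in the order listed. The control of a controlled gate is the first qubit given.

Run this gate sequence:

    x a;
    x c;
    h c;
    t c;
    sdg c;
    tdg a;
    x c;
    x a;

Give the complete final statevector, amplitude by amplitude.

The final amplitudes are sqrt(2)*I/2 on |000>, -sqrt(2)*exp(3*I*pi/4)/2 on |001>, and 0 on every other basis state.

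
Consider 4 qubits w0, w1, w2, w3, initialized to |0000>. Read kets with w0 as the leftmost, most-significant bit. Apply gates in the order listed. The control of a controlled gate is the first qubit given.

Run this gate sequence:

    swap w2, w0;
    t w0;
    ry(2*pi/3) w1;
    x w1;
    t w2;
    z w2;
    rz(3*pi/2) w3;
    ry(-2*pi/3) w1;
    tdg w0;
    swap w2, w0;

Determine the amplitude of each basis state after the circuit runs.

The resulting statevector has amplitude -sqrt(3)*exp(I*pi/4)/2 on |0000>, exp(I*pi/4)/2 on |0100>, and 0 on every other basis state.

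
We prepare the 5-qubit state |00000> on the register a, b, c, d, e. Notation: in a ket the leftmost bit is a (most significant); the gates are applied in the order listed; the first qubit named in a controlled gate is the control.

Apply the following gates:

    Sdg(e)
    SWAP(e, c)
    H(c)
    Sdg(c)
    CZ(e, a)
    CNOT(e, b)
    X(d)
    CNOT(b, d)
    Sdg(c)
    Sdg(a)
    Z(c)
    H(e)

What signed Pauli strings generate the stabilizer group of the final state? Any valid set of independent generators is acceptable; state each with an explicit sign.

The stabilizer group can be generated by +IIXII, +IIIIX, +ZIIII, +IZIII, -IIIZI, among other valid generating sets.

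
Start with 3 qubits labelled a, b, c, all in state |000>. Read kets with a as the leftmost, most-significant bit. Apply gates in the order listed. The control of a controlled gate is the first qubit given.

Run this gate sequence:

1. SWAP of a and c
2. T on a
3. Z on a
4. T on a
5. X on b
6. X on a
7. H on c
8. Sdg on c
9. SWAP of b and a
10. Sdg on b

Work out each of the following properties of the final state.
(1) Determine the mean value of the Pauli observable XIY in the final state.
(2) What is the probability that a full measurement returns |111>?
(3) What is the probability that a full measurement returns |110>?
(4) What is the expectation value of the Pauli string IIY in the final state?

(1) The expectation value of XIY is 0.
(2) A full measurement returns |111> with probability 1/2.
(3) A full measurement returns |110> with probability 1/2.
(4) The expectation value of IIY is -1.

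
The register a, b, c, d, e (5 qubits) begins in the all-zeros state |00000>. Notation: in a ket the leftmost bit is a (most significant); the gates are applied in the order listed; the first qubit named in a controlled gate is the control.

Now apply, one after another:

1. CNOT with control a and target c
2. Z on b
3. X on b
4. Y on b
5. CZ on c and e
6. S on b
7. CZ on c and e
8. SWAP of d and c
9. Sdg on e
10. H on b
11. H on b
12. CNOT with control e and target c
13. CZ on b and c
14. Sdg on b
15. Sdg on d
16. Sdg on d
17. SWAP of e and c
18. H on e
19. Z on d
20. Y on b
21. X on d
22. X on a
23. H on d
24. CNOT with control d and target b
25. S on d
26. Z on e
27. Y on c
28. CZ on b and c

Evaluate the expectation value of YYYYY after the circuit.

The observable YYYYY averages to 0. Key observation: the block from step 10 through step 11 cancels to the identity and can be dropped.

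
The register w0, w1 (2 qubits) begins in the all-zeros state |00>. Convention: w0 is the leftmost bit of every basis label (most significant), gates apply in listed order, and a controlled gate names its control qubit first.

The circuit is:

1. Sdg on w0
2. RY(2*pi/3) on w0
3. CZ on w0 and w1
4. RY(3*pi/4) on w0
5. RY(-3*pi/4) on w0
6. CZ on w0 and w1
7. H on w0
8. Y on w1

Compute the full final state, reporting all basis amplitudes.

The resulting statevector has amplitude 0 on |00>, I*(sqrt(2) + sqrt(6))/4 on |01>, 0 on |10>, I*(-sqrt(6) + sqrt(2))/4 on |11>.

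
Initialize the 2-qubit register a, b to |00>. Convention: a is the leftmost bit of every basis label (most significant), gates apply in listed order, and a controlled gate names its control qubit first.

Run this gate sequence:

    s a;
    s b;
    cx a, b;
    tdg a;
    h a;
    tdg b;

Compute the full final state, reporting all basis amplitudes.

After the circuit, the state carries amplitude sqrt(2)/2 on |00>, 0 on |01>, sqrt(2)/2 on |10>, 0 on |11>.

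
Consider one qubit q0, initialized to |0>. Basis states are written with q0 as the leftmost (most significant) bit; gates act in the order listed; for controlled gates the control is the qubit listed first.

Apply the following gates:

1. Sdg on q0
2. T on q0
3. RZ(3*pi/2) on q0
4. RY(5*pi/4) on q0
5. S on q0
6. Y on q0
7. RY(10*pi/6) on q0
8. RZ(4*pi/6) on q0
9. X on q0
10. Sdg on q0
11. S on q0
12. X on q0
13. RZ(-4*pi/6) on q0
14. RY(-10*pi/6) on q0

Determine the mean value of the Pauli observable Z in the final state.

The expectation value of Z is sqrt(2)/2. Key observation: steps 7-14 multiply out to the identity, so the circuit reduces to the remaining gates.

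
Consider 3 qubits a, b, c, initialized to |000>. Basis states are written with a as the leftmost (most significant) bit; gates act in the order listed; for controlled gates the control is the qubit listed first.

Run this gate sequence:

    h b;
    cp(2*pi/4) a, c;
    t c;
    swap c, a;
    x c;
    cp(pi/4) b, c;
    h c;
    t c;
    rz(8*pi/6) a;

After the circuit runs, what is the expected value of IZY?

The expectation value of IZY is 0.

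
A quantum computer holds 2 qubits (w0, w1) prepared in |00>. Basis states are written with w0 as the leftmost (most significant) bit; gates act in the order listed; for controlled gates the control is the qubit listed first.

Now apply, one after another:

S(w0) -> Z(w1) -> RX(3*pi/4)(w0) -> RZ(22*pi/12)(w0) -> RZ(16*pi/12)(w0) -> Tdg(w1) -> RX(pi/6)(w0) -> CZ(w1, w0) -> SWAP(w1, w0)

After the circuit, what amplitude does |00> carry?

The final state's coefficient on |00> equals (-sqrt(2*sqrt(2) + 4)/8 + sqrt(6*sqrt(2) + 12)/8 + sqrt(2 - sqrt(2))*(-sqrt(6) - sqrt(2))*exp(5*I*pi/6)/8)*exp(7*I*pi/12).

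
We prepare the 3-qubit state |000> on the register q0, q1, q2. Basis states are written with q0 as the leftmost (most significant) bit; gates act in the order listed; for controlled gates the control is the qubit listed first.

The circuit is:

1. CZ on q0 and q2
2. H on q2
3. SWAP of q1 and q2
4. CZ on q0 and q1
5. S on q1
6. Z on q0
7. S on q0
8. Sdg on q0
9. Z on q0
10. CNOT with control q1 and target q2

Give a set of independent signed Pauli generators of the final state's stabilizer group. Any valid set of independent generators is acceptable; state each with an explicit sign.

The stabilizer group can be generated by +IXY, +ZII, +IZZ, among other valid generating sets.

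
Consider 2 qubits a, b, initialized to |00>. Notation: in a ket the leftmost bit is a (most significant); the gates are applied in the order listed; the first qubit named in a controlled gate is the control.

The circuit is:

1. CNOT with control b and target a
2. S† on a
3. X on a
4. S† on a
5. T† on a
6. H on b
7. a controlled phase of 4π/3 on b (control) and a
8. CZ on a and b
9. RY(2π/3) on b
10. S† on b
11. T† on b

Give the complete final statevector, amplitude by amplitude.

The resulting statevector has amplitude 0 on |00>, 0 on |01>, -sqrt(2)*exp(I*pi/4)/4 + sqrt(6)*exp(7*I*pi/12)/4 on |10>, sqrt(2)*exp(5*I*pi/6)/4 + sqrt(6)*I/4 on |11>.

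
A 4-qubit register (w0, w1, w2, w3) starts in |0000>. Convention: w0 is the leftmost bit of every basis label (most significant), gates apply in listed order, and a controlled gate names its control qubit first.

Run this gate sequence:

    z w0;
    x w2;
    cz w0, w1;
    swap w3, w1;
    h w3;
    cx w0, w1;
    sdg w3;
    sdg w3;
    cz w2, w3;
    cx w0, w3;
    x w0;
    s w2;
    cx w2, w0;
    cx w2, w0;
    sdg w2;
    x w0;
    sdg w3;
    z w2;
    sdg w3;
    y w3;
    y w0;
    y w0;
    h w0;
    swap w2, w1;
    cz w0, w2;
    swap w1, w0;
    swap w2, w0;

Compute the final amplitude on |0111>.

The amplitude on |0111> is -I/2. Key observation: gates 11-16 undo each other exactly, leaving only the rest of the circuit to track.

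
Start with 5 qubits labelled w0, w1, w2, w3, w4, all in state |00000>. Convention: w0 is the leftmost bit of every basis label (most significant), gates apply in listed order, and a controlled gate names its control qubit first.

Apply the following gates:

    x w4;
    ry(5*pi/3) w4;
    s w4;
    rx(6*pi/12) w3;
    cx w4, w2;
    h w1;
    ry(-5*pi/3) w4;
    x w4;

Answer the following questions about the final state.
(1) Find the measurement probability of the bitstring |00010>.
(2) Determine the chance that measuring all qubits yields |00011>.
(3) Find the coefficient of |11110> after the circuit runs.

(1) Outcome |00010> occurs with probability 1/64.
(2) Outcome |00011> occurs with probability 3/64.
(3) |11110> carries amplitude 0 in the final state.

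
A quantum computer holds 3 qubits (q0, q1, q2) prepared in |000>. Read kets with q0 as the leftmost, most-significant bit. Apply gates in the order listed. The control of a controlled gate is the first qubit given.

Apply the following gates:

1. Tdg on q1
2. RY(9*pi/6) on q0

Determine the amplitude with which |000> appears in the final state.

The amplitude on |000> is -sqrt(2)/2.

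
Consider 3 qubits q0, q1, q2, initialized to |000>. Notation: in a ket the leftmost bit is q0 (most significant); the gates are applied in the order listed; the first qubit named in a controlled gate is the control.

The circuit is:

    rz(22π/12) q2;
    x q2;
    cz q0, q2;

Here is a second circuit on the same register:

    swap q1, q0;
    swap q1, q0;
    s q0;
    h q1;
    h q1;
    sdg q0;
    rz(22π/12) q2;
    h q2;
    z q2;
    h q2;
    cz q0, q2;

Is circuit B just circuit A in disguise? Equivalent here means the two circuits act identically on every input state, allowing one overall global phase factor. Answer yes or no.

Yes, they are equivalent — the unitaries differ by at most a global phase.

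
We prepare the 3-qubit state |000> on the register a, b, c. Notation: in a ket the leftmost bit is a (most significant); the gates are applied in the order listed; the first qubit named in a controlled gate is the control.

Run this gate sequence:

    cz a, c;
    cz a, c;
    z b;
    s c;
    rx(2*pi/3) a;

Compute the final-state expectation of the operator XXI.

The expectation value of XXI is 0. Key observation: the block from step 1 through step 2 cancels to the identity and can be dropped.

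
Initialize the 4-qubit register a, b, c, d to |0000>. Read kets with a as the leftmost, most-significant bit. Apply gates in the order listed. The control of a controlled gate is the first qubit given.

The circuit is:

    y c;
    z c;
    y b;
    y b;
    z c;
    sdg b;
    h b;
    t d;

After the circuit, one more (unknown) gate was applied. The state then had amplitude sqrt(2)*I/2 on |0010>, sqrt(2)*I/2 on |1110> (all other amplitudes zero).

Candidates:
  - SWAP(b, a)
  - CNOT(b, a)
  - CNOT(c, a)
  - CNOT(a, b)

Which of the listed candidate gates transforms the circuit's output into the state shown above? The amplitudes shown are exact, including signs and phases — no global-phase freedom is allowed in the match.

It was CNOT(b, a) that produced the state shown. Key observation: the block from step 2 through step 5 cancels to the identity and can be dropped.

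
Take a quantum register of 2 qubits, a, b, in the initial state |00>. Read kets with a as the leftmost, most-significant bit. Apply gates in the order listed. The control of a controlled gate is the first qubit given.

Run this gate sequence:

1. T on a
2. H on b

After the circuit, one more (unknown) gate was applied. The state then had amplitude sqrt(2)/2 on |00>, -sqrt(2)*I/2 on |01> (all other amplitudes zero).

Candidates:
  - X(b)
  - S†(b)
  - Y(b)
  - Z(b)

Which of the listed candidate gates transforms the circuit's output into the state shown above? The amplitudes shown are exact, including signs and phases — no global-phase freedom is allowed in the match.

It was S†(b) that produced the state shown.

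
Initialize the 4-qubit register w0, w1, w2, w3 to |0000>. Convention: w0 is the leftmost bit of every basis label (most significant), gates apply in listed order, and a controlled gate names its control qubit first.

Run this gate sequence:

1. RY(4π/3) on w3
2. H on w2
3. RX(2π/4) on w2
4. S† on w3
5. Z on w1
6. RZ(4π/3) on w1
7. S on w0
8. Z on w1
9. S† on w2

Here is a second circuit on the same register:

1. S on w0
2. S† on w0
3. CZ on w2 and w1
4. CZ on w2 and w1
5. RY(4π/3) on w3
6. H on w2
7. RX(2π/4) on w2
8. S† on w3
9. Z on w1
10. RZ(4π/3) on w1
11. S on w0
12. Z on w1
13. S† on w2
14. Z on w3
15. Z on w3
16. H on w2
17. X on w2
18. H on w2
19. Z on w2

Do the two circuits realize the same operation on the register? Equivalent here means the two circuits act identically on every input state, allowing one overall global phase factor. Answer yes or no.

Yes — the two circuits implement the same unitary up to a global phase.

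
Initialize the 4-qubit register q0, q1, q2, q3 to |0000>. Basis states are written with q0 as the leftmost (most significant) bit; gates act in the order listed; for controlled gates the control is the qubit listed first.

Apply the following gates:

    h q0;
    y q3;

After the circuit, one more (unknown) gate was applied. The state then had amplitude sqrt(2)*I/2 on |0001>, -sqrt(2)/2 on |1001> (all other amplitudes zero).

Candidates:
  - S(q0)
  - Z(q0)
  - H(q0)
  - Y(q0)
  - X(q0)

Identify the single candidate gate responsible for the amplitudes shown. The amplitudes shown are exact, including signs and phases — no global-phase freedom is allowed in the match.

The unique candidate consistent with the amplitudes is S(q0).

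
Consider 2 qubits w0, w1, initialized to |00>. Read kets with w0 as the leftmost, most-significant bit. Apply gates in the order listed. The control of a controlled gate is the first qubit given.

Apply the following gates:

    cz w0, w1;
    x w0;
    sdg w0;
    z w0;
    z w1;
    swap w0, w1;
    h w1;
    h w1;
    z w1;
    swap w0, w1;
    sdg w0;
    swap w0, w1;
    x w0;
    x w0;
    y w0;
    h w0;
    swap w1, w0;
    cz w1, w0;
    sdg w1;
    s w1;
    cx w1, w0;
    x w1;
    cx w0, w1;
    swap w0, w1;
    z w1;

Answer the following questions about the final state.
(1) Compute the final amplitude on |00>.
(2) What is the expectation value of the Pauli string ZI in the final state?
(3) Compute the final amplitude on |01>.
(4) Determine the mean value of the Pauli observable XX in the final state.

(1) The amplitude on |00> is -sqrt(2)*I/2.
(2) In the final state, ZI has expectation 1.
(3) The amplitude on |01> is sqrt(2)*I/2.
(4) In the final state, XX has expectation 0.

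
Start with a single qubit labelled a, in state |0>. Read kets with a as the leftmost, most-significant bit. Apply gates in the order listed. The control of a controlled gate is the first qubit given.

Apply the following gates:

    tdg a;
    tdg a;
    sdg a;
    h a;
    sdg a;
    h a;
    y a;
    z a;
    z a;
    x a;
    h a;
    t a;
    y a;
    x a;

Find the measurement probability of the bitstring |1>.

The probability of measuring |1> is 1/2.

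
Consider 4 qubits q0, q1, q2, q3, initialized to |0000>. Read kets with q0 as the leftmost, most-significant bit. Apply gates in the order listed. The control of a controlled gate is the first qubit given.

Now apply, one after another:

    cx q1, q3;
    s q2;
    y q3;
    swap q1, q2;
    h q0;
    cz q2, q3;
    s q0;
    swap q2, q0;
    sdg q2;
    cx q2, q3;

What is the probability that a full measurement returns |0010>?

The probability of measuring |0010> is 1/2.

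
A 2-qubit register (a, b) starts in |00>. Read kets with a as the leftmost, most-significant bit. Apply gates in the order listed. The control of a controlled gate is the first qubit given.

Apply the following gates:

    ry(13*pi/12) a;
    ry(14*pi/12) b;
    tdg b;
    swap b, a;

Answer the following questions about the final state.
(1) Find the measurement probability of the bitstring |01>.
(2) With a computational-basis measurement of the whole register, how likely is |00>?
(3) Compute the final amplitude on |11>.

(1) A full measurement returns |01> with probability -sqrt(3)/8 - sqrt(2)/32 + sqrt(6)/32 + 1/4.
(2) The probability of measuring |00> is -sqrt(3)/8 - sqrt(6)/32 + sqrt(2)/32 + 1/4.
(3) |11> carries amplitude (-3*sqrt(2*sqrt(2) + 4)/16 - sqrt(6*sqrt(2) + 12)/16 - sqrt(12 - 6*sqrt(2))/16 - sqrt(4 - 2*sqrt(2))/16)*exp(3*I*pi/4) in the final state.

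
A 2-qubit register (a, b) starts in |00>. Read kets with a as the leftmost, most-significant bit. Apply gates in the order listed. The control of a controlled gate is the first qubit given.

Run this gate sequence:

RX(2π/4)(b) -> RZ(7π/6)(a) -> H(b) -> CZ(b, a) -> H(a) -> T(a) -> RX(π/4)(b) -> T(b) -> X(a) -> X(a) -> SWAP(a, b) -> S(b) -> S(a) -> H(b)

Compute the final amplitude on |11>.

The amplitude on |11> is -sqrt(2 - sqrt(2))*exp(5*I*pi/12)/8 - sqrt(2 - sqrt(2))*exp(2*I*pi/3)/8 - sqrt(sqrt(2) + 2)*exp(11*I*pi/12)/8 - sqrt(2 - sqrt(2))*exp(I*pi/6)/8 + sqrt(2 - sqrt(2))*exp(11*I*pi/12)/8 + sqrt(sqrt(2) + 2)*exp(I*pi/6)/8 + sqrt(sqrt(2) + 2)*exp(2*I*pi/3)/8 + sqrt(sqrt(2) + 2)*exp(5*I*pi/12)/8. Key observation: the block from step 9 through step 10 cancels to the identity and can be dropped.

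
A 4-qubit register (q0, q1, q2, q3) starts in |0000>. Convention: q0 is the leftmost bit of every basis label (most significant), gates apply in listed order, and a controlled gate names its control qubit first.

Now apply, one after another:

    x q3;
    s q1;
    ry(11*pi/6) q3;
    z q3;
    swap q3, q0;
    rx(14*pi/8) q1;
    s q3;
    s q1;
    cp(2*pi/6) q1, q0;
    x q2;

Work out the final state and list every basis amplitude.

After the circuit, the state carries amplitude (-sqrt(2) + sqrt(6))*sqrt(sqrt(2) + 2)/8 on |0010>, sqrt(2 - sqrt(2))*(-sqrt(6) + sqrt(2))/8 on |0110>, sqrt(sqrt(2) + 2)*(-sqrt(6) - sqrt(2))/8 on |1010>, sqrt(2 - sqrt(2))*(sqrt(2) + sqrt(6))*exp(I*pi/3)/8 on |1110>, and 0 on every other basis state.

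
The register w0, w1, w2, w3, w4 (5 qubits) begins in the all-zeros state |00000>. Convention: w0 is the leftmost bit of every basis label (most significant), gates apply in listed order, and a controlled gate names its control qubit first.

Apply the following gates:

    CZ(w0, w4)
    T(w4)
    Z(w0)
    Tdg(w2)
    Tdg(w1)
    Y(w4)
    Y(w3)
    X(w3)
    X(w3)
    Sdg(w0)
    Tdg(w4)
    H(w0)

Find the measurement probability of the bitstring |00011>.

Outcome |00011> occurs with probability 1/2. Key observation: gates 8-9 undo each other exactly, leaving only the rest of the circuit to track.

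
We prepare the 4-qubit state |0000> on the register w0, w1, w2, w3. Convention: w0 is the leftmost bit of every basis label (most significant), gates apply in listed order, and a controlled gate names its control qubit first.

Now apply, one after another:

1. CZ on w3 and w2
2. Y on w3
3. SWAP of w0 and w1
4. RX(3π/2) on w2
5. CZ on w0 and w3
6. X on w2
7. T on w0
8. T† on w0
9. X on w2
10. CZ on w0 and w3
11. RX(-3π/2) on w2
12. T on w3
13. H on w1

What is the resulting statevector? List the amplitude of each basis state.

The resulting statevector has amplitude sqrt(2)*exp(3*I*pi/4)/2 on |0001>, sqrt(2)*exp(3*I*pi/4)/2 on |0101>, and 0 on every other basis state.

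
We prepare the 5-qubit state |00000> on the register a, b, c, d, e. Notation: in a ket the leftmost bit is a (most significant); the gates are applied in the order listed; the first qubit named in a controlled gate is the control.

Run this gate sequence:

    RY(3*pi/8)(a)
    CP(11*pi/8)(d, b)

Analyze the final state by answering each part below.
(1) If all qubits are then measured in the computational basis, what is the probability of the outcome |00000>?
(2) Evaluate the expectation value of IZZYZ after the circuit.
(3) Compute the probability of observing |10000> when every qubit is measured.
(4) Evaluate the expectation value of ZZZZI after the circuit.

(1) A full measurement returns |00000> with probability cos(3*pi/16)**2.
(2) The expectation value of IZZYZ is 0.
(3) Outcome |10000> occurs with probability sin(3*pi/16)**2.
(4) In the final state, ZZZZI has expectation sqrt(2 - sqrt(2))/2.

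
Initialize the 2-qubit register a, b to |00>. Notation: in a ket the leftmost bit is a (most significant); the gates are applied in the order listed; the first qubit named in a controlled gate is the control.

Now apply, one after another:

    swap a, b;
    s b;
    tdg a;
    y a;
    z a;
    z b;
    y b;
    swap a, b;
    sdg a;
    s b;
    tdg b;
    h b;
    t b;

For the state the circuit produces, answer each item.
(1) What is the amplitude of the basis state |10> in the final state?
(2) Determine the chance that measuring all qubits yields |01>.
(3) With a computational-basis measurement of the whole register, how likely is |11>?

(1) |10> carries amplitude -sqrt(2)*exp(3*I*pi/4)/2 in the final state.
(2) The probability of measuring |01> is 0.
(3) The probability of measuring |11> is 1/2.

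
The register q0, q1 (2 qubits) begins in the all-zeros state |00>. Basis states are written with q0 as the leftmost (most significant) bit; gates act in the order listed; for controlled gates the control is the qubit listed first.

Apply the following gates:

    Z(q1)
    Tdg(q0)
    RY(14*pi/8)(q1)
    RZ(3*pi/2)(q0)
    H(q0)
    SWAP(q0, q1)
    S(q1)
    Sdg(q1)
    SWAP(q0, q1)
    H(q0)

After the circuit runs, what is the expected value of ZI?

The observable ZI averages to 1. Key observation: the block from step 5 through step 10 cancels to the identity and can be dropped.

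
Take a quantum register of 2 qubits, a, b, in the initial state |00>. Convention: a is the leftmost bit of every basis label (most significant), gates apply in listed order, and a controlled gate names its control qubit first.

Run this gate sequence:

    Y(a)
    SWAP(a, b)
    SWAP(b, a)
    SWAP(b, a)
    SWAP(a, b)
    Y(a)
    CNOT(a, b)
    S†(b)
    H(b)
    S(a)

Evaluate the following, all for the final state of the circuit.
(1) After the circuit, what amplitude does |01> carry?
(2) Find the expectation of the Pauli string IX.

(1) |01> carries amplitude sqrt(2)/2 in the final state. Key observation: the block from step 1 through step 6 cancels to the identity and can be dropped.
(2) The observable IX averages to 1.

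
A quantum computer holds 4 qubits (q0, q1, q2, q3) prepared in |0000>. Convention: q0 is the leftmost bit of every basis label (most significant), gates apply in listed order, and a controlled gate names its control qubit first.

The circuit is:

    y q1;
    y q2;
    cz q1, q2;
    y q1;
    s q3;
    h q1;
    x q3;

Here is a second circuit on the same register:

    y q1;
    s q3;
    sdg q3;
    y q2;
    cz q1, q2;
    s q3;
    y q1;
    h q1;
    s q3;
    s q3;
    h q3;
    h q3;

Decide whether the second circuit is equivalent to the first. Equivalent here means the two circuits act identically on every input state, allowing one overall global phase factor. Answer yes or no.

No: there is an input state on which the two circuits produce genuinely different outputs (not merely differing by a phase).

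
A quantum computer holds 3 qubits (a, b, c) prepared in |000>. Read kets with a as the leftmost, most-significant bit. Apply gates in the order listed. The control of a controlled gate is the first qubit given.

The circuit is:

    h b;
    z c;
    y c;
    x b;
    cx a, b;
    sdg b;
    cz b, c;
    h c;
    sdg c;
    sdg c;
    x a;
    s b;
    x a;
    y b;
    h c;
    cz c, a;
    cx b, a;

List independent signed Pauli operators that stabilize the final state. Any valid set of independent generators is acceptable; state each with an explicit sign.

One valid set of independent stabilizer generators is +XXI, +ZZI, +IIZ (any independent generating set of the same group is equally correct).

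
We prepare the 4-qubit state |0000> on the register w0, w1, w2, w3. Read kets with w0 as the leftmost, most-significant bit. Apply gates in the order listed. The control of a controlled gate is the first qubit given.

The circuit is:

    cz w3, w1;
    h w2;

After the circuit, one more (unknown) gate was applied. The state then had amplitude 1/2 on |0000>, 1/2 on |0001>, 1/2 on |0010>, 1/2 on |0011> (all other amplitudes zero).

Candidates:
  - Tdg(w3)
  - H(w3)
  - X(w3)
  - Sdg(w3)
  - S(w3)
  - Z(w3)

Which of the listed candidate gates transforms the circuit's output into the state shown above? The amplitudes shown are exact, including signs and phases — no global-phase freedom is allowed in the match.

It was H(w3) that produced the state shown.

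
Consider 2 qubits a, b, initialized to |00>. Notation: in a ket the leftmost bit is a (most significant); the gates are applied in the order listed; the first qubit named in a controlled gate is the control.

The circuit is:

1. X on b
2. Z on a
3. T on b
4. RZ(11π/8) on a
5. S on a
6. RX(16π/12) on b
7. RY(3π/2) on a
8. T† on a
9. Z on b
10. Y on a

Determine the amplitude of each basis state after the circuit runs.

After the circuit, the state carries amplitude sqrt(6)*exp(5*I*pi/16)/4 on |00>, sqrt(2)*exp(13*I*pi/16)/4 on |01>, sqrt(6)*exp(9*I*pi/16)/4 on |10>, -sqrt(2)*exp(I*pi/16)/4 on |11>.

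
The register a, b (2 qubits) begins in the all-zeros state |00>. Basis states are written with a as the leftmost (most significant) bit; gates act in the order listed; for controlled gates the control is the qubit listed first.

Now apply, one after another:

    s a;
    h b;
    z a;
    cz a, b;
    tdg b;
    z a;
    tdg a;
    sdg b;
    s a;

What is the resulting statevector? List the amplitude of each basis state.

The final amplitudes are sqrt(2)/2 on |00>, -sqrt(2)*exp(I*pi/4)/2 on |01>, 0 on |10>, 0 on |11>.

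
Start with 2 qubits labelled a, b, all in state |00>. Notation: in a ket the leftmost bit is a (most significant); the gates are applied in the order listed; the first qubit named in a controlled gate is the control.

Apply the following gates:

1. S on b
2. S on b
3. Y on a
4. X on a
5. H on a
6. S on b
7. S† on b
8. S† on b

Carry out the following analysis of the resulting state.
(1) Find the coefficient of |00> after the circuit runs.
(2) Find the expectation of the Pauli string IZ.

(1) |00> carries amplitude sqrt(2)*I/2 in the final state.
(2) The expectation value of IZ is 1.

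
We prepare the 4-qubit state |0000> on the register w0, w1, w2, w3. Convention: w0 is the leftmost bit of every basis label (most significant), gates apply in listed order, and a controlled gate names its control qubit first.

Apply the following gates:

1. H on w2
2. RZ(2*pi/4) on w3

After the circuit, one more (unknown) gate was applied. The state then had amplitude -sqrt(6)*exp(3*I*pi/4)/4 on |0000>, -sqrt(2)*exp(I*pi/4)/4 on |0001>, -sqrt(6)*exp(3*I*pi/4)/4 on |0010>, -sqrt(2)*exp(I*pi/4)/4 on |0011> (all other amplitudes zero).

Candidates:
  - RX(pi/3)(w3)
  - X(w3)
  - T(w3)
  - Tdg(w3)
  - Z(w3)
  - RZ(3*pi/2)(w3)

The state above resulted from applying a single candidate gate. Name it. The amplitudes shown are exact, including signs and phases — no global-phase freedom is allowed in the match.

It was RX(pi/3)(w3) that produced the state shown.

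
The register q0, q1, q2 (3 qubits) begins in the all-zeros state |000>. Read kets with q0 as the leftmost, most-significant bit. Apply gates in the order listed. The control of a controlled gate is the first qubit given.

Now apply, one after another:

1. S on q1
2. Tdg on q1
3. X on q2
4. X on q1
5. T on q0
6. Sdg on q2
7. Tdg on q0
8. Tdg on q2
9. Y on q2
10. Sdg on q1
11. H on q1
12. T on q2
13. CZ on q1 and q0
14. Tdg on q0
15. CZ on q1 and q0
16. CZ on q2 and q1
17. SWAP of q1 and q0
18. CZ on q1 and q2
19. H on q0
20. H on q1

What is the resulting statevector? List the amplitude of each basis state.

The final amplitudes are sqrt(2)*exp(I*pi/4)/2 on |100>, sqrt(2)*exp(I*pi/4)/2 on |110>, and 0 on every other basis state.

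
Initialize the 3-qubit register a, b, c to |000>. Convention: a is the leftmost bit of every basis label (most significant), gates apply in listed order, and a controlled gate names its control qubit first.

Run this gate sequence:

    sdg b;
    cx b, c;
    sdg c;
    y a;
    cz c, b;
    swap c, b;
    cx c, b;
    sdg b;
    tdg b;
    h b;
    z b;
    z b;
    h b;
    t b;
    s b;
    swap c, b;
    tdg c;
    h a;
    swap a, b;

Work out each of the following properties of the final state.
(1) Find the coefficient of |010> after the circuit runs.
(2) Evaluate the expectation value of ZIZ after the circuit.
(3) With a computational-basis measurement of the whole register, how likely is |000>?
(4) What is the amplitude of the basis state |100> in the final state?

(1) The final state's coefficient on |010> equals -sqrt(2)*I/2. Key observation: gates 8-15 undo each other exactly, leaving only the rest of the circuit to track.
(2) The expectation value of ZIZ is 1.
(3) Outcome |000> occurs with probability 1/2.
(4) The amplitude on |100> is 0.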